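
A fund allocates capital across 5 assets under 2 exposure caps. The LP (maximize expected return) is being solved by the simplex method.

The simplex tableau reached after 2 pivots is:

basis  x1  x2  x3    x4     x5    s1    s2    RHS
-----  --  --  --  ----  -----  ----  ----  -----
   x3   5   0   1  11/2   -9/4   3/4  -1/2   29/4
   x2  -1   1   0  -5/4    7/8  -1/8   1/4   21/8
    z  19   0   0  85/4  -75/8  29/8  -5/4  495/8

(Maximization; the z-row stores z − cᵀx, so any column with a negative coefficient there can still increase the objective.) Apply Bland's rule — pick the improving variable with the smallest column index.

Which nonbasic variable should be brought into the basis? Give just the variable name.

x5

Objective-row coefficients: x1: 19, x2: 0, x3: 0, x4: 85/4, x5: -75/8, s1: 29/8, s2: -5/4.
Improving columns: x5, s2. Bland's rule picks the smallest column index → x5.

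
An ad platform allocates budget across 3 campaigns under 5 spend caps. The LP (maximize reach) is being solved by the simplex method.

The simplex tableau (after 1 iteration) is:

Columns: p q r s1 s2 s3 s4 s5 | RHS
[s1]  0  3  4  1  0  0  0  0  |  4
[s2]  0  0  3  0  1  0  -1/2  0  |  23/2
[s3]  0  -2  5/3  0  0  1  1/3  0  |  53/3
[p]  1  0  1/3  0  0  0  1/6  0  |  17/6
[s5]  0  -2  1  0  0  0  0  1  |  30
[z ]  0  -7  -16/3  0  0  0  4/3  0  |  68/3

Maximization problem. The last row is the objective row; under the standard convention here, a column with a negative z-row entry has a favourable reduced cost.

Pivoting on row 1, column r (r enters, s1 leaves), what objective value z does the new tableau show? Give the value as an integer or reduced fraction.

28

Minimum ratio for r: 4/4 = 1.
z changes by −(z-row coeff of r)·ratio = −(-16/3)·1 = 16/3.
New z = 68/3 + (16/3) = 28.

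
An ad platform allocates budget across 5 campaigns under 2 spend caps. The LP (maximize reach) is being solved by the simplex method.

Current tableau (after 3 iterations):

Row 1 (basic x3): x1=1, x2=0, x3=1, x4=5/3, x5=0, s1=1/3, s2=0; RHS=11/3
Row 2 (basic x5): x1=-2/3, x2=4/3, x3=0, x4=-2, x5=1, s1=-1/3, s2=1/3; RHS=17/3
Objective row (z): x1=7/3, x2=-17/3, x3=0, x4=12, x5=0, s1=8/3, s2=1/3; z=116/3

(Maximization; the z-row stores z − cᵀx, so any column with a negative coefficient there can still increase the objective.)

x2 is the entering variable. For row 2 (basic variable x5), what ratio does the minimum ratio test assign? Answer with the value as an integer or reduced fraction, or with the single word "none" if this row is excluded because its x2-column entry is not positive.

Ratio = RHS / (x2 entry) = (17/3) / (4/3) = 17/4.

17/4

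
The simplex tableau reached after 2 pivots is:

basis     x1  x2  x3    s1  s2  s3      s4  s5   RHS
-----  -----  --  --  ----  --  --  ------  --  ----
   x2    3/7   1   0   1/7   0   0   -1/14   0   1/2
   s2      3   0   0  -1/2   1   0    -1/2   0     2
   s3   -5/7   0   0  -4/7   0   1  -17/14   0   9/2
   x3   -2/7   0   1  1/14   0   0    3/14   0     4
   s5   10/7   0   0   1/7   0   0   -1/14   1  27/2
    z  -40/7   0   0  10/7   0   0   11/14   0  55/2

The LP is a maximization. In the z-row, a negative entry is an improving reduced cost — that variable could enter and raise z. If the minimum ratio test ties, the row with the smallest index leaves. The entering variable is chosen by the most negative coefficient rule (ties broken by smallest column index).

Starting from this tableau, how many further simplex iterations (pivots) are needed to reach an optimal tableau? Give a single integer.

pivot: x1 in, s2 out → z = 1315/42
pivot: s4 in, x3 out → z = 71/2
No improving column remains; optimal.

2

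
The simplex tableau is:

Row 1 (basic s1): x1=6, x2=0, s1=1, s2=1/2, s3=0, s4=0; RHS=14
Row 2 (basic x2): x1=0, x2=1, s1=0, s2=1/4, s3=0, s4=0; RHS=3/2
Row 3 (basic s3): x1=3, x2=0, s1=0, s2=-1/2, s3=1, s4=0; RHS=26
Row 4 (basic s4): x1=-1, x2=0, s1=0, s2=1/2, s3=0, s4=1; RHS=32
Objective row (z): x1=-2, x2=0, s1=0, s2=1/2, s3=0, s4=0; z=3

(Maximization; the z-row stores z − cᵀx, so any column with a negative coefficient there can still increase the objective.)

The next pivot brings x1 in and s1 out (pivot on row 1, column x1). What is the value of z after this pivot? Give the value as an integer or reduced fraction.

Minimum ratio for x1: 14/6 = 7/3.
z changes by −(z-row coeff of x1)·ratio = −(-2)·(7/3) = 14/3.
New z = 3 + (14/3) = 23/3.

23/3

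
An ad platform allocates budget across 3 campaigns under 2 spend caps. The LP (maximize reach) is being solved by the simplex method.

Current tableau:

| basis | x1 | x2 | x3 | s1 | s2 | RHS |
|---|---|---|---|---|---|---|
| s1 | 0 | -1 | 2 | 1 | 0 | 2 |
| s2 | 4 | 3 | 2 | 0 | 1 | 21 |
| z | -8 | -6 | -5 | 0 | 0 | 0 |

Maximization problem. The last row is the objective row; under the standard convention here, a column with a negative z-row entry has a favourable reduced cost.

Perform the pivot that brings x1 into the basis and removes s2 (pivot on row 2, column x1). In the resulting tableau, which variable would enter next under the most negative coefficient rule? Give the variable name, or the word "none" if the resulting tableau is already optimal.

x3

Pivot element 4. New z-row = old z-row − (-8)·(row 2/4).
Updated z-row coefficients: x1: 0, x2: 0, x3: -1, s1: 0, s2: 2.
The most negative is -1 in column x3, so x3 would enter next.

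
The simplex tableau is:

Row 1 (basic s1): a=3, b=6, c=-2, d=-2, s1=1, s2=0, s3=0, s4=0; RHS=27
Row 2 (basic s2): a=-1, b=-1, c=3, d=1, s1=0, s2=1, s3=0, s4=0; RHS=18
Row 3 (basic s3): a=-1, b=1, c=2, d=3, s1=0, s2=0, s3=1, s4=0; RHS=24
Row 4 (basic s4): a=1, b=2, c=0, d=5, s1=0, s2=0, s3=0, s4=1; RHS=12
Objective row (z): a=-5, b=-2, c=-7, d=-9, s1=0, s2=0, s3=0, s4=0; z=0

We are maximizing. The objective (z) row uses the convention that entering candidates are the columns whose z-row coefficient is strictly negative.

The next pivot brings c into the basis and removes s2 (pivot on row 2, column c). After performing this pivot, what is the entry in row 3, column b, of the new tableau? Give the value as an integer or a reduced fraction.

5/3

Pivot element is row 2, column c: 3.
Normalize row 2: new (row 2, b) = (-1)/3 = -1/3.
row 3 ← row 3 − 2·(new row 2): 1 − 2·(-1/3) = 5/3.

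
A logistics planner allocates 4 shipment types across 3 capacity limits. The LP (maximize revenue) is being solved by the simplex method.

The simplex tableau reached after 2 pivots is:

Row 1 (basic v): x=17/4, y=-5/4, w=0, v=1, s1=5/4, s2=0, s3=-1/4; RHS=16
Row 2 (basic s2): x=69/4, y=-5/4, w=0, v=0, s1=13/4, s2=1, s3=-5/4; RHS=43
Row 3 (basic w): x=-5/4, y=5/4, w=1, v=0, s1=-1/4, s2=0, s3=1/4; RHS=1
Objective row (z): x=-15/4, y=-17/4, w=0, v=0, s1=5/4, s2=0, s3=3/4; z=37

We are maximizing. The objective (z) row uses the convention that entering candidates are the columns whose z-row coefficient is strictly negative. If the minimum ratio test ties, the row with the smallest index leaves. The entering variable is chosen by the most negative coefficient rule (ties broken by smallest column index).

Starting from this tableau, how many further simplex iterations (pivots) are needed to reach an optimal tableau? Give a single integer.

pivot: y in, w out → z = 202/5
pivot: x in, s2 out → z = 312/5
No improving column remains; optimal.

2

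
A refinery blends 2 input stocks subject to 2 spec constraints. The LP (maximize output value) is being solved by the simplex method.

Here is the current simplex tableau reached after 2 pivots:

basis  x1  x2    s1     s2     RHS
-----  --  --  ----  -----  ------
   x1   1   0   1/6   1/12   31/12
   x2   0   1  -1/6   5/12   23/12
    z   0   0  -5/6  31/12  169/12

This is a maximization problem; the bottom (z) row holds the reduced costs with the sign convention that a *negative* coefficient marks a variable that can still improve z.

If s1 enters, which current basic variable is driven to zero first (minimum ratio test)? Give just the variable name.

x1

Ratios: row 1 (x1): (31/12)/(1/6) = 31/2; row 2 (x2): entry -1/6 ≤ 0, skip.
Minimum ratio 31/2 is in the x1 row, so x1 leaves.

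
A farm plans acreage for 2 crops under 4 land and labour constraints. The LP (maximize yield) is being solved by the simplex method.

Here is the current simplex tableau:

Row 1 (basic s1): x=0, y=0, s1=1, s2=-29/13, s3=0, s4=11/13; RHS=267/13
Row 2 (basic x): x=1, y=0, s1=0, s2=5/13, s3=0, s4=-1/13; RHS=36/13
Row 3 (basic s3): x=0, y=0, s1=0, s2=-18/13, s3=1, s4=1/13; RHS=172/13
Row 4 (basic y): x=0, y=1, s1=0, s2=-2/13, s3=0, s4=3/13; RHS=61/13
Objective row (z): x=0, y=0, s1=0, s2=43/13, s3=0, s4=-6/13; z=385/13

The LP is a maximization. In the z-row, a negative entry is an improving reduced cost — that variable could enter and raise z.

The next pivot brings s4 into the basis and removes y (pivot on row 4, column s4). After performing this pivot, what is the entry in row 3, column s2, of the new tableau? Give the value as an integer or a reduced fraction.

Pivot element is row 4, column s4: 3/13.
Normalize row 4: new (row 4, s2) = (-2/13)/(3/13) = -2/3.
row 3 ← row 3 − (1/13)·(new row 4): -18/13 − (1/13)·(-2/3) = -4/3.

-4/3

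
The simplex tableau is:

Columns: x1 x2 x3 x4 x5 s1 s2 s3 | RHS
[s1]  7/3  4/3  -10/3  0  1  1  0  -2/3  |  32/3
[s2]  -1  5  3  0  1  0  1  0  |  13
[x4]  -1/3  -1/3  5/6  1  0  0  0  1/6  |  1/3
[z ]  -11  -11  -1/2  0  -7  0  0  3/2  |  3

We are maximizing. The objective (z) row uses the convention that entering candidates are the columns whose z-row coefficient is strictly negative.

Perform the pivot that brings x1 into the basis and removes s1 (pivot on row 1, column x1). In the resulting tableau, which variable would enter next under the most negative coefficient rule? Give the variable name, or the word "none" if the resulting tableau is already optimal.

x3

Pivot element 7/3. New z-row = old z-row − (-11)·(row 1/(7/3)).
Updated z-row coefficients: x1: 0, x2: -33/7, x3: -227/14, x4: 0, x5: -16/7, s1: 33/7, s2: 0, s3: -23/14.
The most negative is -227/14 in column x3, so x3 would enter next.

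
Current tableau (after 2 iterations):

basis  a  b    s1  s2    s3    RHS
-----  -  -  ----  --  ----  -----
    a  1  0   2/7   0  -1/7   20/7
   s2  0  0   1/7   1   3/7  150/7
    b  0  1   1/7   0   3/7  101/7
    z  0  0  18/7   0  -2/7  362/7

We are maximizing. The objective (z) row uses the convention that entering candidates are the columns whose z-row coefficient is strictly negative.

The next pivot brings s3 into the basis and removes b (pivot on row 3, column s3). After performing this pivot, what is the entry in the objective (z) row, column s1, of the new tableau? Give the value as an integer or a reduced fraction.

Pivot element is row 3, column s3: 3/7.
Normalize row 3: new (row 3, s1) = (1/7)/(3/7) = 1/3.
z-row ← z-row − (-2/7)·(new row 3): 18/7 − (-2/7)·(1/3) = 8/3.

8/3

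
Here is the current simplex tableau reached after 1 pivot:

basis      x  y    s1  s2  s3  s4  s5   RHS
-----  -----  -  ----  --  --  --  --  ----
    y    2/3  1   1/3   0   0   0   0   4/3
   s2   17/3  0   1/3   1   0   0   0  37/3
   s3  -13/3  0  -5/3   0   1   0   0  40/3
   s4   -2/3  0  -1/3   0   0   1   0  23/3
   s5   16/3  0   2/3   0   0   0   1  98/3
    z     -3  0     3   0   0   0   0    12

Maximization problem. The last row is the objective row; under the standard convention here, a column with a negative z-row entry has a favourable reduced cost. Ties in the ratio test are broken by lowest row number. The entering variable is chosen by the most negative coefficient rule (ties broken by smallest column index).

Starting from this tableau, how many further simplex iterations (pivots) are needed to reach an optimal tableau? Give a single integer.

pivot: x in, y out → z = 18
No improving column remains; optimal.

1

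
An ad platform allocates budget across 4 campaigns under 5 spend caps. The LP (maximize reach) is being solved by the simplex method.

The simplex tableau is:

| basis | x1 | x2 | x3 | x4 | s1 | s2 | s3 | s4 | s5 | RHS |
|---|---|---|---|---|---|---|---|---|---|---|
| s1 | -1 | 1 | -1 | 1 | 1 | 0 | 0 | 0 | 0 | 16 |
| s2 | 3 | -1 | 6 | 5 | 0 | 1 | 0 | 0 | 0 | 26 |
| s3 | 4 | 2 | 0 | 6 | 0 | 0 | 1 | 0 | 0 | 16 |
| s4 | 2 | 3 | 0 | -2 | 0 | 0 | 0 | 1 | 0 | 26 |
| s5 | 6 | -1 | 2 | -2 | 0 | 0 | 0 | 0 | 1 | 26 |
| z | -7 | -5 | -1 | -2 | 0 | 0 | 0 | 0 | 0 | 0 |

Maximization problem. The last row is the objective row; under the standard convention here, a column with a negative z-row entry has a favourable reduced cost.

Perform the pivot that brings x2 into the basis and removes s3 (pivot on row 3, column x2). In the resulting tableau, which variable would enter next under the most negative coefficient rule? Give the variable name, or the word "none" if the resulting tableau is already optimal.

Pivot element 2. New z-row = old z-row − (-5)·(row 3/2).
Updated z-row coefficients: x1: 3, x2: 0, x3: -1, x4: 13, s1: 0, s2: 0, s3: 5/2, s4: 0, s5: 0.
The most negative is -1 in column x3, so x3 would enter next.

x3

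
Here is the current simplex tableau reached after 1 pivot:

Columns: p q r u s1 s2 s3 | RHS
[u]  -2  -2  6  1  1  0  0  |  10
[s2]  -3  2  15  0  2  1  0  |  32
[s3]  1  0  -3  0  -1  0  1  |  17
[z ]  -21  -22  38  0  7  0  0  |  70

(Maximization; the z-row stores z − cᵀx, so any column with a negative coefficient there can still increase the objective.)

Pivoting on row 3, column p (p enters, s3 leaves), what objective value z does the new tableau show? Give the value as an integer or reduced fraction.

Minimum ratio for p: 17/1 = 17.
z changes by −(z-row coeff of p)·ratio = −(-21)·17 = 357.
New z = 70 + 357 = 427.

427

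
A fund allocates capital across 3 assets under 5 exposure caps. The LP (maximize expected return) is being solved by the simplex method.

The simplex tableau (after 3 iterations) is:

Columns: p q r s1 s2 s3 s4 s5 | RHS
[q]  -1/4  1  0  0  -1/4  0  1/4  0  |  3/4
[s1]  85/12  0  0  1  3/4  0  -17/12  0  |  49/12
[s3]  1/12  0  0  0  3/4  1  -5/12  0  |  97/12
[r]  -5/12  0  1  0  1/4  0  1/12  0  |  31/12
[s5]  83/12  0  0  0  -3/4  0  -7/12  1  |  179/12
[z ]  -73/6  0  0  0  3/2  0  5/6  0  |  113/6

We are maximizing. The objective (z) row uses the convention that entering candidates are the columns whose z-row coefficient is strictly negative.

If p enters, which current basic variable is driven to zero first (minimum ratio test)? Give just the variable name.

s1

Ratios: row 1 (q): entry -1/4 ≤ 0, skip; row 2 (s1): (49/12)/(85/12) = 49/85; row 3 (s3): (97/12)/(1/12) = 97; row 4 (r): entry -5/12 ≤ 0, skip; row 5 (s5): (179/12)/(83/12) = 179/83.
Minimum ratio 49/85 is in the s1 row, so s1 leaves.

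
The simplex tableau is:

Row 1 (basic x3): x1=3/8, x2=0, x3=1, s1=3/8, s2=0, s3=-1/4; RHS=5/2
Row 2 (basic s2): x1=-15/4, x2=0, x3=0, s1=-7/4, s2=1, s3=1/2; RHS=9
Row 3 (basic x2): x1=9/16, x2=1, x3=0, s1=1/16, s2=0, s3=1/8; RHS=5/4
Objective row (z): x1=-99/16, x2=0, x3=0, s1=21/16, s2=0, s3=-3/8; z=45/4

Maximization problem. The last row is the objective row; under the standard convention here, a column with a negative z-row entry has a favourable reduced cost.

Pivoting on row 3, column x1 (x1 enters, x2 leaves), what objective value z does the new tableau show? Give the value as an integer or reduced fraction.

25

Minimum ratio for x1: (5/4)/(9/16) = 20/9.
z changes by −(z-row coeff of x1)·ratio = −(-99/16)·(20/9) = 55/4.
New z = 45/4 + (55/4) = 25.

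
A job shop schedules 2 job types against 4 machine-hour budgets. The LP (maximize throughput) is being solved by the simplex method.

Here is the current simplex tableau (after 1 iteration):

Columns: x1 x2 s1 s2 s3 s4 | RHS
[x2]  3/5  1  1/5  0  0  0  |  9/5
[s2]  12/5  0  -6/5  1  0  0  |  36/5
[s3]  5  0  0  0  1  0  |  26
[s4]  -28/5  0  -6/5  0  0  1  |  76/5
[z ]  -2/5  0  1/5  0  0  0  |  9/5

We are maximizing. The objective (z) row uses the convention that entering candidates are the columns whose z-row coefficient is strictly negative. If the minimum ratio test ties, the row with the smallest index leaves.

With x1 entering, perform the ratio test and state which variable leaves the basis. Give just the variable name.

Ratios: row 1 (x2): (9/5)/(3/5) = 3; row 2 (s2): (36/5)/(12/5) = 3; row 3 (s3): 26/5 = 26/5; row 4 (s4): entry -28/5 ≤ 0, skip.
Minimum ratio 3 is in the x2 row, so x2 leaves.

x2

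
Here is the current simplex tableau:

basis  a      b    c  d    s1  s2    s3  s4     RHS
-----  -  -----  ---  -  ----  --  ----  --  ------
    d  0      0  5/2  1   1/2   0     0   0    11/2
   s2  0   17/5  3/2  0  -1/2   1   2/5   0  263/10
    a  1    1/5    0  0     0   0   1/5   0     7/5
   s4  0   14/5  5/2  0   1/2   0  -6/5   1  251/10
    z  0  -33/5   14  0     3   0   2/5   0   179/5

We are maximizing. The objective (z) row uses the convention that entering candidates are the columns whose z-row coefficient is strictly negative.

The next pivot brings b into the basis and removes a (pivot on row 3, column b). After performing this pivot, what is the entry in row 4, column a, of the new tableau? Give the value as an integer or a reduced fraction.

-14

Pivot element is row 3, column b: 1/5.
Normalize row 3: new (row 3, a) = 1/(1/5) = 5.
row 4 ← row 4 − (14/5)·(new row 3): 0 − (14/5)·5 = -14.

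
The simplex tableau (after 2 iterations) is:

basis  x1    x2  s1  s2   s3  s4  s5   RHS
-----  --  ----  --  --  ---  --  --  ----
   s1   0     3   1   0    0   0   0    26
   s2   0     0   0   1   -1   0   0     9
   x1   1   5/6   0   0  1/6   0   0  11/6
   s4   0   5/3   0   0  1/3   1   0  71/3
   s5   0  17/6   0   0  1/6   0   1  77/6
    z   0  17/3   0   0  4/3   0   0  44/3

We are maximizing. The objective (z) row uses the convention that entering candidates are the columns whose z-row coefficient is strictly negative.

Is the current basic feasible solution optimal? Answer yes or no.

yes

No objective-row coefficient is strictly negative, so no entering variable exists; the tableau is optimal.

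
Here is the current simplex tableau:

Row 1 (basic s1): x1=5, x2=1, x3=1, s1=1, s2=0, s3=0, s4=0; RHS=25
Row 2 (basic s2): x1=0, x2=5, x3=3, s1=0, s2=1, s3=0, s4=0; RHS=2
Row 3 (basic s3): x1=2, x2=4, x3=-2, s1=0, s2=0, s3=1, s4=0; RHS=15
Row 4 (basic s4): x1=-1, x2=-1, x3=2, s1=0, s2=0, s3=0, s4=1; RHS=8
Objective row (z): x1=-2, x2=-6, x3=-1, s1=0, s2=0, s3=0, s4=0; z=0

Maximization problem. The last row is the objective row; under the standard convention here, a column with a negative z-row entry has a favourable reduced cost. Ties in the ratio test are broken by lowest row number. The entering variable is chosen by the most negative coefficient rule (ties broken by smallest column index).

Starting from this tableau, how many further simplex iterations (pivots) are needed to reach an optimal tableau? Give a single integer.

pivot: x2 in, s2 out → z = 12/5
pivot: x1 in, s1 out → z = 306/25
No improving column remains; optimal.

2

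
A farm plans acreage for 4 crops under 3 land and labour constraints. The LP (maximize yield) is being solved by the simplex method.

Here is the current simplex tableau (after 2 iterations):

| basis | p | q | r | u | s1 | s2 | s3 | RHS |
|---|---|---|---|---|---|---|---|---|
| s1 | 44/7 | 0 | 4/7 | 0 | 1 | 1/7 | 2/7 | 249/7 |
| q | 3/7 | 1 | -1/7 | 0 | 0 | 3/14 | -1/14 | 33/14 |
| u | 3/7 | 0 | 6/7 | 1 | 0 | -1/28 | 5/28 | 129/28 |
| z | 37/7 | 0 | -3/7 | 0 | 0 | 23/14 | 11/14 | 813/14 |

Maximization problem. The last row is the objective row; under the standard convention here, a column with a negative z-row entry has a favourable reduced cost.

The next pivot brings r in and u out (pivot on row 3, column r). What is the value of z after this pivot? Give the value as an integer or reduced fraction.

483/8

Minimum ratio for r: (129/28)/(6/7) = 43/8.
z changes by −(z-row coeff of r)·ratio = −(-3/7)·(43/8) = 129/56.
New z = 813/14 + (129/56) = 483/8.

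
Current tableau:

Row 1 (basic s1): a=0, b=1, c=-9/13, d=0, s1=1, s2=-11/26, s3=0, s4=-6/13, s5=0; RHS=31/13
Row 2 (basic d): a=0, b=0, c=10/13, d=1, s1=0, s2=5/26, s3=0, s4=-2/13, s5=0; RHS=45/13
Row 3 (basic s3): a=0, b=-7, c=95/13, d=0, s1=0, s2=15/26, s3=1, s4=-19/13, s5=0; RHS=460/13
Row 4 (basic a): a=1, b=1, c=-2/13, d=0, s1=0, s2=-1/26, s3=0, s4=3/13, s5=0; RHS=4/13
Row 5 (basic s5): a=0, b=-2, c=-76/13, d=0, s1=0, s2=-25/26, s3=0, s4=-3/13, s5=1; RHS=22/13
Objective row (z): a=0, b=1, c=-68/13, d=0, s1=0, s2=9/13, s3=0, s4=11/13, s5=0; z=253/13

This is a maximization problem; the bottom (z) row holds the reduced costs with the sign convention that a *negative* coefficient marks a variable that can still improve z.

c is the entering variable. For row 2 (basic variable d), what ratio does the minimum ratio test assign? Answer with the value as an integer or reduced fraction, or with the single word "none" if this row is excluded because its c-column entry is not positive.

9/2

Ratio = RHS / (c entry) = (45/13) / (10/13) = 9/2.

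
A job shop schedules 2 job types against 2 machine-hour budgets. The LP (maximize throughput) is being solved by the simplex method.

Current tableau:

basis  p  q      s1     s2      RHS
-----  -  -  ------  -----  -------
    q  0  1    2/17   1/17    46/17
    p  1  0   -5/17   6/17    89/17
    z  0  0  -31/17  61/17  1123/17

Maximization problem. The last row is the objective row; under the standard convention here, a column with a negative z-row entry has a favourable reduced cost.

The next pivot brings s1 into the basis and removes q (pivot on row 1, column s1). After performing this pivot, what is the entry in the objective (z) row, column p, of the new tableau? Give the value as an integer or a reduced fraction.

0

Pivot element is row 1, column s1: 2/17.
Normalize row 1: new (row 1, p) = 0/(2/17) = 0.
z-row ← z-row − (-31/17)·(new row 1): 0 − (-31/17)·0 = 0.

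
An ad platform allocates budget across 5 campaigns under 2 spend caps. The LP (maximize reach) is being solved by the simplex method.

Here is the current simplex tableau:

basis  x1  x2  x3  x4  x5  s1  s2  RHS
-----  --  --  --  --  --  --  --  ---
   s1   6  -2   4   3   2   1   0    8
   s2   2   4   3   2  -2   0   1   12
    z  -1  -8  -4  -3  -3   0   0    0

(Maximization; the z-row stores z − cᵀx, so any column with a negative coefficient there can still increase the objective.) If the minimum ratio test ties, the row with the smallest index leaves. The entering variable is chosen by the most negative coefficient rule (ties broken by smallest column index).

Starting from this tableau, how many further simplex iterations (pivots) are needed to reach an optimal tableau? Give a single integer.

2

pivot: x2 in, s2 out → z = 24
pivot: x5 in, s1 out → z = 122
No improving column remains; optimal.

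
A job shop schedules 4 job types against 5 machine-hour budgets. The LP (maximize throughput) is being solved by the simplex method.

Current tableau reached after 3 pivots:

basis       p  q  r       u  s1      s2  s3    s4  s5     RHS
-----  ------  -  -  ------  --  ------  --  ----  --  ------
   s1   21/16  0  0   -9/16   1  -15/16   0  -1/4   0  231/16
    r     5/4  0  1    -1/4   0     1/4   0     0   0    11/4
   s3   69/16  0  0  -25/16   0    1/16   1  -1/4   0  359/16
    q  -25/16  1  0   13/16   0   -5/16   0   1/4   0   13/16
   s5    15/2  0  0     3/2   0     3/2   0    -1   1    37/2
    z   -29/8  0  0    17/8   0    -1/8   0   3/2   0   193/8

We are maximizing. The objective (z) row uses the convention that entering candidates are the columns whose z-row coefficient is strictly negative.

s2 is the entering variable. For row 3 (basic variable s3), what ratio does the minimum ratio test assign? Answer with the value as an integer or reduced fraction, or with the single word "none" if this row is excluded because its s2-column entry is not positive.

Ratio = RHS / (s2 entry) = (359/16) / (1/16) = 359.

359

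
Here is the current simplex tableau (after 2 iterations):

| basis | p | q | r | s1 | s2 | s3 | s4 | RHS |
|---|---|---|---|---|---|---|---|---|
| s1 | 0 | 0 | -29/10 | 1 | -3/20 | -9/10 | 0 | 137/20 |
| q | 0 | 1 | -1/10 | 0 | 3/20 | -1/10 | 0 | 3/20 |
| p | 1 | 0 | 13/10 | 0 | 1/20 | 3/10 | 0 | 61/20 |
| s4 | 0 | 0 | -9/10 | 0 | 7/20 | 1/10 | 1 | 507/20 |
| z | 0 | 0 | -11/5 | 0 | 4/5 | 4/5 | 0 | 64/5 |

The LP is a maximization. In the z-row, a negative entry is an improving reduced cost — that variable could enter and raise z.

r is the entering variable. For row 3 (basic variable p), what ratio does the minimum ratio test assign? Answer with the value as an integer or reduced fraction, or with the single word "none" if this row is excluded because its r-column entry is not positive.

61/26

Ratio = RHS / (r entry) = (61/20) / (13/10) = 61/26.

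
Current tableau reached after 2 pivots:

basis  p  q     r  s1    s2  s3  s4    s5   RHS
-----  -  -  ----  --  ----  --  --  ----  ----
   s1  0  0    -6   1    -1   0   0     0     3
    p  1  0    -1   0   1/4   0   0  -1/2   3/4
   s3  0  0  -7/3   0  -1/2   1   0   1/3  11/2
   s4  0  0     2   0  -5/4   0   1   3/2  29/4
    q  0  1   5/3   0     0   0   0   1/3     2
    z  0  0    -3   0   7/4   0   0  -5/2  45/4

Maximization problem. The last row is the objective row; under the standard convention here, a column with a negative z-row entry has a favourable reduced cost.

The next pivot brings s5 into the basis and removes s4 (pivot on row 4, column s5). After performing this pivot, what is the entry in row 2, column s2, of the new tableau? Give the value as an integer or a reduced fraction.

-1/6

Pivot element is row 4, column s5: 3/2.
Normalize row 4: new (row 4, s2) = (-5/4)/(3/2) = -5/6.
row 2 ← row 2 − (-1/2)·(new row 4): 1/4 − (-1/2)·(-5/6) = -1/6.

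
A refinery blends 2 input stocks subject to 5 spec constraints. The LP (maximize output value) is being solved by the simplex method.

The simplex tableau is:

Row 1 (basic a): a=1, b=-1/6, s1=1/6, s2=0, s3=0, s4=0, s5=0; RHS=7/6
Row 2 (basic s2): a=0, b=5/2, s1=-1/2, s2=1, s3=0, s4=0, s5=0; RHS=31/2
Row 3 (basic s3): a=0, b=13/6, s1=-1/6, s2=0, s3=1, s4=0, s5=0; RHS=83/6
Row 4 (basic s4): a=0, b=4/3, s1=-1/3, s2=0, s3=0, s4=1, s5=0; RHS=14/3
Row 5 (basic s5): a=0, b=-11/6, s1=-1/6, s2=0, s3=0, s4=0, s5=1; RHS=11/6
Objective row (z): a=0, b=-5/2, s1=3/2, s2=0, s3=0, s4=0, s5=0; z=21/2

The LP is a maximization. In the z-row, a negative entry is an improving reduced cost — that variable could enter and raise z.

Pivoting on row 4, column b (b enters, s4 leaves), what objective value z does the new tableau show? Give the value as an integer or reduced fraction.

Minimum ratio for b: (14/3)/(4/3) = 7/2.
z changes by −(z-row coeff of b)·ratio = −(-5/2)·(7/2) = 35/4.
New z = 21/2 + (35/4) = 77/4.

77/4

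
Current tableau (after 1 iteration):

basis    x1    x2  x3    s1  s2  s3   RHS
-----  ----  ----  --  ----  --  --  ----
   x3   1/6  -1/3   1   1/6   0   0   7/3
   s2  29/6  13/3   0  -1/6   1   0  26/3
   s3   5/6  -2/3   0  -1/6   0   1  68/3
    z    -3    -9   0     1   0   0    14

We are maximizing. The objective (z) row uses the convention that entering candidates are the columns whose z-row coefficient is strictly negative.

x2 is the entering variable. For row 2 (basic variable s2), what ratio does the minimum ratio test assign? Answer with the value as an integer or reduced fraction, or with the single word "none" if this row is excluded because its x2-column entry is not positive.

2

Ratio = RHS / (x2 entry) = (26/3) / (13/3) = 2.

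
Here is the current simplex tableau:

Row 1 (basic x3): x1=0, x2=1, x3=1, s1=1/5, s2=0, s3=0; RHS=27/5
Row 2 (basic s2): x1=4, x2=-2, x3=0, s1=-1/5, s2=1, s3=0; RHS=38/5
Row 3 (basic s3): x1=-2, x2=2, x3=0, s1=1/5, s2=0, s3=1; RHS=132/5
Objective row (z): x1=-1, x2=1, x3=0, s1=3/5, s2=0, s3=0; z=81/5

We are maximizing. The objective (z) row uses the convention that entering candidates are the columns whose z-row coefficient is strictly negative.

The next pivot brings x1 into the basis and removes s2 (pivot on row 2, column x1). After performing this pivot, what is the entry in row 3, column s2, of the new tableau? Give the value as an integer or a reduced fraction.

Pivot element is row 2, column x1: 4.
Normalize row 2: new (row 2, s2) = 1/4 = 1/4.
row 3 ← row 3 − (-2)·(new row 2): 0 − (-2)·(1/4) = 1/2.

1/2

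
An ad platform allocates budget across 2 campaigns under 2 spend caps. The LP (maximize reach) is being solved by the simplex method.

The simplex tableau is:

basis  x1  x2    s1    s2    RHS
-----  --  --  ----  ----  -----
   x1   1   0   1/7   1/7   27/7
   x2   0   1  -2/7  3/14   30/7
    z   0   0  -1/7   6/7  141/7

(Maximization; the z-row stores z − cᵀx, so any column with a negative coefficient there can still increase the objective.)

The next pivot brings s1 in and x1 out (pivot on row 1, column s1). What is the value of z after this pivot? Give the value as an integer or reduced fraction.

Minimum ratio for s1: (27/7)/(1/7) = 27.
z changes by −(z-row coeff of s1)·ratio = −(-1/7)·27 = 27/7.
New z = 141/7 + (27/7) = 24.

24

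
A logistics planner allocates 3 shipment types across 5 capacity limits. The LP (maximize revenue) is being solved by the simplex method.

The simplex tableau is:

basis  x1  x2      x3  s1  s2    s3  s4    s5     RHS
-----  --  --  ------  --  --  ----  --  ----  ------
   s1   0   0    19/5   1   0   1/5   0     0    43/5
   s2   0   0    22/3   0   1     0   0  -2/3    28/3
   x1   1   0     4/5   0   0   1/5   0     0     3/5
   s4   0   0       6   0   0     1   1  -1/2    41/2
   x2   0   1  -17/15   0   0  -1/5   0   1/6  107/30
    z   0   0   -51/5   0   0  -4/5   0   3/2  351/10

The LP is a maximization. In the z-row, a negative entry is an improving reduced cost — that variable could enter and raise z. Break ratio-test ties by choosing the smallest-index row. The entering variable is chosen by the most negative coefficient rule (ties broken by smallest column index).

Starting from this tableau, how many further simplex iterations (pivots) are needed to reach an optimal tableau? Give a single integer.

pivot: x3 in, x1 out → z = 171/4
No improving column remains; optimal.

1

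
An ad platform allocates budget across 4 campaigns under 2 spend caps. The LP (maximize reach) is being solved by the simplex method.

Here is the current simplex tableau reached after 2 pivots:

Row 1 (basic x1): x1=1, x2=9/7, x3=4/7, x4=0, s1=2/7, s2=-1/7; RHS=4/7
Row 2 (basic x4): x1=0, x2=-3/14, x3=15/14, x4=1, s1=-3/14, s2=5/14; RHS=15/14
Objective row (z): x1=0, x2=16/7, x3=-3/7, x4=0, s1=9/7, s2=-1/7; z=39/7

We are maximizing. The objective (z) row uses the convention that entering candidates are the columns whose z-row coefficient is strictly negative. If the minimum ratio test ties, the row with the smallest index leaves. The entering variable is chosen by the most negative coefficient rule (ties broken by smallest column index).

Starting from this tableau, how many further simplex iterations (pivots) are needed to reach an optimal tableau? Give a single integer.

2

pivot: x3 in, x1 out → z = 6
pivot: s2 in, x4 out → z = 6
No improving column remains; optimal.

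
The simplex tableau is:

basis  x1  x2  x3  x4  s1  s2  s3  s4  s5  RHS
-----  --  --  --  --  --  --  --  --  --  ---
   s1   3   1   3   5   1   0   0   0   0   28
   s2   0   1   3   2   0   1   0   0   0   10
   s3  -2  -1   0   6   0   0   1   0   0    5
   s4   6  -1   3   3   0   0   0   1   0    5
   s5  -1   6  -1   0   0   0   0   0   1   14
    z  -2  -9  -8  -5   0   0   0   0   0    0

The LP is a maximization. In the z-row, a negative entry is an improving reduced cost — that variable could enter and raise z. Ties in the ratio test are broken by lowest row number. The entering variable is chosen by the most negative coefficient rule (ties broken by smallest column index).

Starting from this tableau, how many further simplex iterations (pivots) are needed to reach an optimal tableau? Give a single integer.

3

pivot: x2 in, s5 out → z = 21
pivot: x3 in, s2 out → z = 44
pivot: x1 in, s4 out → z = 177/4
No improving column remains; optimal.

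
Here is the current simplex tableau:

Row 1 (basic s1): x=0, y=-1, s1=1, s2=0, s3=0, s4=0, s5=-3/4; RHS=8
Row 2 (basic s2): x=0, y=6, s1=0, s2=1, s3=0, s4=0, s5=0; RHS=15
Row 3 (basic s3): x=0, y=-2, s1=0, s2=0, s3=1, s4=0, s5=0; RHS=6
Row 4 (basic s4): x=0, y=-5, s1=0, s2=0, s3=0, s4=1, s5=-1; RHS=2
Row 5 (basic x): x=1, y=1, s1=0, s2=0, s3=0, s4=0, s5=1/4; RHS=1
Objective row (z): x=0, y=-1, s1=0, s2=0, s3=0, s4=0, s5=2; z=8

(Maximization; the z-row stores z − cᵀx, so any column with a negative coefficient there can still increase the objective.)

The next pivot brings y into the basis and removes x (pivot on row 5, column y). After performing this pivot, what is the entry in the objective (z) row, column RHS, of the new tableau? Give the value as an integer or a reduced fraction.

Pivot element is row 5, column y: 1.
Normalize row 5: new (row 5, RHS) = 1/1 = 1.
z-row ← z-row − (-1)·(new row 5): 8 − (-1)·1 = 9.

9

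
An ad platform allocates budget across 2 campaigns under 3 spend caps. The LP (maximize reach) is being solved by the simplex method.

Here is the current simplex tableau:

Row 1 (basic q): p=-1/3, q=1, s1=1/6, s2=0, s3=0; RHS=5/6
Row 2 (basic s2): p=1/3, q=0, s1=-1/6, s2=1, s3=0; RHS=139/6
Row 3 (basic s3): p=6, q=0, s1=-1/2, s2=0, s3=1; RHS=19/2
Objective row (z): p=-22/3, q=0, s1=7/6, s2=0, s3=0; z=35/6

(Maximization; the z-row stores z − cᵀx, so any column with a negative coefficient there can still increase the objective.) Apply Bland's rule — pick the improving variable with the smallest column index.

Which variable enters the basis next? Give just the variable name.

p

Objective-row coefficients: p: -22/3, q: 0, s1: 7/6, s2: 0, s3: 0.
Improving columns: p. Bland's rule picks the smallest column index → p.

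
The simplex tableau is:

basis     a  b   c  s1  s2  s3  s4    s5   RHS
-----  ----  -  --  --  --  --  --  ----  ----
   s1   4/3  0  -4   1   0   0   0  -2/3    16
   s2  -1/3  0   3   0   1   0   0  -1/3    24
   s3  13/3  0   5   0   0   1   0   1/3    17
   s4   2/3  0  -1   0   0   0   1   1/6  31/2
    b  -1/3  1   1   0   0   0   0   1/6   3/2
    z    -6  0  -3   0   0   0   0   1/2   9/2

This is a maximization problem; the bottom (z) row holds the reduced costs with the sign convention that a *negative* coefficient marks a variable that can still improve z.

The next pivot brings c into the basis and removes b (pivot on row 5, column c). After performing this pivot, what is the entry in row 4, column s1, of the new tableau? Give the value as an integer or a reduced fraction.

Pivot element is row 5, column c: 1.
Normalize row 5: new (row 5, s1) = 0/1 = 0.
row 4 ← row 4 − (-1)·(new row 5): 0 − (-1)·0 = 0.

0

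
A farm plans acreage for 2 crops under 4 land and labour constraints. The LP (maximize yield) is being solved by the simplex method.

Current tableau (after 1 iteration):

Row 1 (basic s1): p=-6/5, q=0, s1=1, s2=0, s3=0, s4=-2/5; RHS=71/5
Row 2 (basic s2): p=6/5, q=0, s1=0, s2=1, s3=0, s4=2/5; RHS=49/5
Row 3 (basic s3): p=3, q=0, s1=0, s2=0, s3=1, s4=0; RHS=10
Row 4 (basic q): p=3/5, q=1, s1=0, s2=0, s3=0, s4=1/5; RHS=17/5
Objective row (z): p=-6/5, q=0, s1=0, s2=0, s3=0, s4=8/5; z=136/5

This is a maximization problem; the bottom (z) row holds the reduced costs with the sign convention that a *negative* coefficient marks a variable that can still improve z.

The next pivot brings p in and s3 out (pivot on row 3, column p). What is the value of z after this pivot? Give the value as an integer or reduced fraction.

Minimum ratio for p: 10/3 = 10/3.
z changes by −(z-row coeff of p)·ratio = −(-6/5)·(10/3) = 4.
New z = 136/5 + 4 = 156/5.

156/5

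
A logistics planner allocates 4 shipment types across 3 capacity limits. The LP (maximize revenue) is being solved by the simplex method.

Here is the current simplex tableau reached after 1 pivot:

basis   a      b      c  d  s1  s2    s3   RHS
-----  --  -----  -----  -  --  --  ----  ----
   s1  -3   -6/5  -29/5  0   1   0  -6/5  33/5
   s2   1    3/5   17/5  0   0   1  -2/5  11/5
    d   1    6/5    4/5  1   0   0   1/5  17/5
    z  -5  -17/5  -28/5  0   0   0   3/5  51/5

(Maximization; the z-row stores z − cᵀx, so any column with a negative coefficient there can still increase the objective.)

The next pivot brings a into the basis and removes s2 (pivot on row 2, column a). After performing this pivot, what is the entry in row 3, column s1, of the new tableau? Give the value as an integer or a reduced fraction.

0

Pivot element is row 2, column a: 1.
Normalize row 2: new (row 2, s1) = 0/1 = 0.
row 3 ← row 3 − 1·(new row 2): 0 − 1·0 = 0.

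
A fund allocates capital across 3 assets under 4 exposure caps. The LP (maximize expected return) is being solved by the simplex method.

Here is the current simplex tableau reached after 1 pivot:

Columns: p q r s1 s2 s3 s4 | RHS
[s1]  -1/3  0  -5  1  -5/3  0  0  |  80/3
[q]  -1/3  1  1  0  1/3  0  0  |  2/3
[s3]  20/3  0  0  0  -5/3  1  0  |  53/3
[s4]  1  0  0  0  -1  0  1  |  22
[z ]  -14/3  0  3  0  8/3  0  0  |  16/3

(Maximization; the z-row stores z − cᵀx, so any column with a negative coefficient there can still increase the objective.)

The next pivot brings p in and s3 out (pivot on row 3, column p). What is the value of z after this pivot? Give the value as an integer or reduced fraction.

177/10

Minimum ratio for p: (53/3)/(20/3) = 53/20.
z changes by −(z-row coeff of p)·ratio = −(-14/3)·(53/20) = 371/30.
New z = 16/3 + (371/30) = 177/10.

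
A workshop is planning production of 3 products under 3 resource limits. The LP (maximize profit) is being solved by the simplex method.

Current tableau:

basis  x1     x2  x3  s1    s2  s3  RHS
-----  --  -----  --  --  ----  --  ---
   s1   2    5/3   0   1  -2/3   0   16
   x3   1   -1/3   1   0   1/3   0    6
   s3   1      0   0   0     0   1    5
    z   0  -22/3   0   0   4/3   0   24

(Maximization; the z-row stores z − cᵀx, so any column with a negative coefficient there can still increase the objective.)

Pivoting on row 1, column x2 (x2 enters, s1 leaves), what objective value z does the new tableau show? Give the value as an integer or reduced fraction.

472/5

Minimum ratio for x2: 16/(5/3) = 48/5.
z changes by −(z-row coeff of x2)·ratio = −(-22/3)·(48/5) = 352/5.
New z = 24 + (352/5) = 472/5.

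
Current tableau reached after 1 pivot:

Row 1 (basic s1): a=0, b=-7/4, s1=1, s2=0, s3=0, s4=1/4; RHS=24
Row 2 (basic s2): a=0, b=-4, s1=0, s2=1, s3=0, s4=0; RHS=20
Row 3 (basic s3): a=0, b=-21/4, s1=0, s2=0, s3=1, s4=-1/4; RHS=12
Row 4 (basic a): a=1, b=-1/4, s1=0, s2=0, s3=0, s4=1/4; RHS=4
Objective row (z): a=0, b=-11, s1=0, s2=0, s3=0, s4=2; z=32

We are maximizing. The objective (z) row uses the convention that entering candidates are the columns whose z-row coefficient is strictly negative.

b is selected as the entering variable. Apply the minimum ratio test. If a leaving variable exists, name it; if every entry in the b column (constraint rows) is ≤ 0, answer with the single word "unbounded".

b-column entries: row 1: -7/4, row 2: -4, row 3: -21/4, row 4: -1/4. All ≤ 0, so b can increase without bound; the LP is unbounded in this direction.

unbounded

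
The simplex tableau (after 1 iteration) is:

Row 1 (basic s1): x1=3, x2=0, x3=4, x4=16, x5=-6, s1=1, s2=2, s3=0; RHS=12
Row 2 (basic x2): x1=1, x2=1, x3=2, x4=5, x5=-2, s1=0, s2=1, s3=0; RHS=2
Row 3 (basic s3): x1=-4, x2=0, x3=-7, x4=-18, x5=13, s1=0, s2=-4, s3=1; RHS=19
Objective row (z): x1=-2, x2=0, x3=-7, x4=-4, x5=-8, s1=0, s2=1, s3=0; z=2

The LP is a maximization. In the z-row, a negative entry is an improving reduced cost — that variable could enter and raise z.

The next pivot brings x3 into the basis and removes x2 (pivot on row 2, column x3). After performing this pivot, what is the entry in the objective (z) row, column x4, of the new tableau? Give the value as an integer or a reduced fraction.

Pivot element is row 2, column x3: 2.
Normalize row 2: new (row 2, x4) = 5/2 = 5/2.
z-row ← z-row − (-7)·(new row 2): -4 − (-7)·(5/2) = 27/2.

27/2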